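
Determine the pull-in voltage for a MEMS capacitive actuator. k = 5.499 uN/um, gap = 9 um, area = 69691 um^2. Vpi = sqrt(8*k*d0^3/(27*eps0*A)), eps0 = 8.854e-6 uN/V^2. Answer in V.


Step 1: Compute numerator: 8 * k * d0^3 = 8 * 5.499 * 9^3 = 32070.168
Step 2: Compute denominator: 27 * eps0 * A = 27 * 8.854e-6 * 69691 = 16.660191
Step 3: Vpi = sqrt(32070.168 / 16.660191)
Vpi = 43.87 V


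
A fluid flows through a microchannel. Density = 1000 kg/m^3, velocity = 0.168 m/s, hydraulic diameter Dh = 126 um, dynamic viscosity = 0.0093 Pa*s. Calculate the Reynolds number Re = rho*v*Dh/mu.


Step 1: Convert Dh to meters: Dh = 126e-6 m
Step 2: Re = rho * v * Dh / mu
Re = 1000 * 0.168 * 126e-6 / 0.0093
Re = 2.276


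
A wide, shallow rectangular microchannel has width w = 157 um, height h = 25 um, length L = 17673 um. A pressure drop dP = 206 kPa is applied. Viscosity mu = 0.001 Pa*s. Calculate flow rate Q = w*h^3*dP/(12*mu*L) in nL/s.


Step 1: Convert all dimensions to SI (meters).
w = 157e-6 m, h = 25e-6 m, L = 17673e-6 m, dP = 206e3 Pa
Step 2: Q = w * h^3 * dP / (12 * mu * L)
Q = 157e-6 * (25e-6)^3 * 206e3 / (12 * 0.001 * 17673e-6) = 2.38284271e-09 m^3/s
Step 3: Convert Q from m^3/s to nL/s (1 m^3 = 1e12 nL, so multiply by 1e12).
Q = 2382.843 nL/s


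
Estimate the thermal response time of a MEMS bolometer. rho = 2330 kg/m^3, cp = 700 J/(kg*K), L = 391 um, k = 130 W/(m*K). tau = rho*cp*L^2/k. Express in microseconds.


Step 1: Convert L to m: L = 391e-6 m
Step 2: L^2 = (391e-6)^2 = 1.52881e-07 m^2
Step 3: tau = 2330 * 700 * 1.52881e-07 / 130 = 1.91806855e-03 s
Step 4: Convert to microseconds (multiply by 1e6).
tau = 1918.069 us


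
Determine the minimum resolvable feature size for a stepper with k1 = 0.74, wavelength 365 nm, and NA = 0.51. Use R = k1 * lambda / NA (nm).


Step 1: Identify values: k1 = 0.74, lambda = 365 nm, NA = 0.51
Step 2: R = k1 * lambda / NA
R = 0.74 * 365 / 0.51
R = 529.6 nm


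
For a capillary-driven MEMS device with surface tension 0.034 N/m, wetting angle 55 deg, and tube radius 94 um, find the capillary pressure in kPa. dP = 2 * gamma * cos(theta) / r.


Step 1: cos(55 deg) = 0.5736
Step 2: Convert r to m: r = 94e-6 m
Step 3: dP = 2 * 0.034 * 0.5736 / 94e-6 = 414.9 Pa
Step 4: Convert Pa to kPa (divide by 1000).
dP = 0.41 kPa


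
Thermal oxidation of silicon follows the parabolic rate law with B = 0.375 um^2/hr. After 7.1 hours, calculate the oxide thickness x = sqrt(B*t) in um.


Step 1: Compute B*t = 0.375 * 7.1 = 2.6625
Step 2: x = sqrt(2.6625)
x = 1.632 um


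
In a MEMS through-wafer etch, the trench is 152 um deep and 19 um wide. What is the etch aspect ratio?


Step 1: AR = depth / width
Step 2: AR = 152 / 19
AR = 8.0


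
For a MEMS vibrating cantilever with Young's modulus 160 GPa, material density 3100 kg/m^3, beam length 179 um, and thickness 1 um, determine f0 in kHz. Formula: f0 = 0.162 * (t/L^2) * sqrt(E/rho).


Step 1: Convert units to SI.
t_SI = 1e-6 m, L_SI = 179e-6 m
Step 2: Calculate sqrt(E/rho).
sqrt(160e9 / 3100) = 7184.21 m/s
Step 3: Compute f0.
f0 = 0.162 * 1e-6 / (179e-6)^2 * 7184.21 = 36323.5 Hz = 36.32 kHz


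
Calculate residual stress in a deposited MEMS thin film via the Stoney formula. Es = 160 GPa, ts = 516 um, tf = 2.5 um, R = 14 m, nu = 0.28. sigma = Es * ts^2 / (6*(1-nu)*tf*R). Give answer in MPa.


Step 1: Compute numerator: Es * ts^2 = 160 * 516^2 = 42600960 (GPa*um^2)
Step 2: Compute denominator (R in um): 6*(1-nu)*tf*R = 6*0.72*2.5*14e6 = 151200000.0 (um^2)
Step 3: sigma (GPa) = 42600960 / 151200000.0 = 2.81752e-01 GPa
Step 4: Convert to MPa (x1000): sigma = 281.8 MPa


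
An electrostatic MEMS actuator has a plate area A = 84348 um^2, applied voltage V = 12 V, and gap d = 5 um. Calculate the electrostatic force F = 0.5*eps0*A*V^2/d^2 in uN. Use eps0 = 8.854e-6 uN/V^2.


Step 1: Identify parameters.
eps0 = 8.854e-6 uN/V^2, A = 84348 um^2, V = 12 V, d = 5 um
Step 2: Compute V^2 = 12^2 = 144
Step 3: Compute d^2 = 5^2 = 25
Step 4: F = 0.5 * 8.854e-6 * 84348 * 144 / 25
F = 2.151 uN


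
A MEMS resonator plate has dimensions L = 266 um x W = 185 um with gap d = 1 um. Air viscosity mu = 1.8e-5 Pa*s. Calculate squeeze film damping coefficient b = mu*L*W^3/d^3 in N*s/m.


Step 1: Convert to SI.
L = 266e-6 m, W = 185e-6 m, d = 1e-6 m
Step 2: W^3 = (185e-6)^3 = 6.33e-12 m^3
Step 3: d^3 = (1e-6)^3 = 1.00e-18 m^3
Step 4: b = 1.8e-5 * 266e-6 * 6.33e-12 / 1.00e-18
b = 3.03e-02 N*s/m


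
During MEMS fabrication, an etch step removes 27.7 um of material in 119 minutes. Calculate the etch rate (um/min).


Step 1: Etch rate = depth / time
Step 2: rate = 27.7 / 119
rate = 0.233 um/min


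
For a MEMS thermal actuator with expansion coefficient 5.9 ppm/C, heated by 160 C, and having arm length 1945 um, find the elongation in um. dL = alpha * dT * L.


Step 1: Convert CTE: alpha = 5.9 ppm/C = 5.9e-6 /C
Step 2: dL = 5.9e-6 * 160 * 1945
dL = 1.8361 um


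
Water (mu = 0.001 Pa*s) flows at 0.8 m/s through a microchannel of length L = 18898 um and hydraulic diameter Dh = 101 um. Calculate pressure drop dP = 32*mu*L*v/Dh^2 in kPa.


Step 1: Convert to SI: L = 18898e-6 m, Dh = 101e-6 m
Step 2: dP = 32 * 0.001 * 18898e-6 * 0.8 / (101e-6)^2
Step 3: dP = 47425.62 Pa
Step 4: Convert to kPa: dP = 47.43 kPa


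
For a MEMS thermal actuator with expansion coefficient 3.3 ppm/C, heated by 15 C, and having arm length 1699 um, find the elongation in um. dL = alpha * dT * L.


Step 1: Convert CTE: alpha = 3.3 ppm/C = 3.3e-6 /C
Step 2: dL = 3.3e-6 * 15 * 1699
dL = 0.0841 um


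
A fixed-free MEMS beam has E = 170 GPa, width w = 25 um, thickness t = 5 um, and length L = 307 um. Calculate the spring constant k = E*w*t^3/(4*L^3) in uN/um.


Step 1: Convert E to consistent units (1 GPa = 1000 uN/um^2).
E = 170 GPa = 170000 uN/um^2
Step 2: Compute t^3 = 5^3 = 125
Step 3: Compute L^3 = 307^3 = 28934443
Step 4: k = 170000 * 25 * 125 / (4 * 28934443)
k = 4.5901 uN/um


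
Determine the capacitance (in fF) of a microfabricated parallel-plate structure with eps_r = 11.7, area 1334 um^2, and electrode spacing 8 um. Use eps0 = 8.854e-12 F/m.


Step 1: Convert area to m^2: A = 1334e-12 m^2
Step 2: Convert gap to m: d = 8e-6 m
Step 3: C = eps0 * eps_r * A / d
C = 8.854e-12 * 11.7 * 1334e-12 / 8e-6
Step 4: Convert to fF (multiply by 1e15).
C = 17.27 fF


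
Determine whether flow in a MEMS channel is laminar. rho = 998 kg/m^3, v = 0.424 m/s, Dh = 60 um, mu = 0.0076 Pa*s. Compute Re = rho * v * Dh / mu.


Step 1: Convert Dh to meters: Dh = 60e-6 m
Step 2: Re = rho * v * Dh / mu
Re = 998 * 0.424 * 60e-6 / 0.0076
Re = 3.341
Since Re = 3.341 is below ~2300, the flow is laminar.


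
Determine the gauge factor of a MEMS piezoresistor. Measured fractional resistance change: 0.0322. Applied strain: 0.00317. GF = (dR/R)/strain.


Step 1: Identify values.
dR/R = 0.0322, strain = 0.00317
Step 2: GF = (dR/R) / strain = 0.0322 / 0.00317
GF = 10.2


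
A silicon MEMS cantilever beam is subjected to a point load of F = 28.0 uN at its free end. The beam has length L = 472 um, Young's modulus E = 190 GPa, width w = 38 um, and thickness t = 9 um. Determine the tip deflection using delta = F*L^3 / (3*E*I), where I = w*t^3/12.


Step 1: Calculate the second moment of area.
I = w * t^3 / 12 = 38 * 9^3 / 12 = 2308.5 um^4
Step 2: Convert E to consistent units (1 GPa = 1000 uN/um^2).
E = 190 GPa = 190000 uN/um^2
Step 3: Calculate tip deflection.
delta = F * L^3 / (3 * E * I)
delta = 28.0 * 472^3 / (3 * 190000 * 2308.5)
delta = 2.2376 um


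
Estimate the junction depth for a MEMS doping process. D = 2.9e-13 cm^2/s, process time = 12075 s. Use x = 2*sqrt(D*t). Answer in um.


Step 1: Compute D*t = 2.9e-13 * 12075 = 3.50175e-09 cm^2
Step 2: sqrt(D*t) = 5.91756e-05 cm
Step 3: x = 2 * 5.91756e-05 cm = 1.183512e-04 cm
Step 4: Convert to um (1 cm = 1e4 um): x = 1.184 um


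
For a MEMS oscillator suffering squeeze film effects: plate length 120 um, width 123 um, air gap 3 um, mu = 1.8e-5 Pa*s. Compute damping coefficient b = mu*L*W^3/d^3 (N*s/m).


Step 1: Convert to SI.
L = 120e-6 m, W = 123e-6 m, d = 3e-6 m
Step 2: W^3 = (123e-6)^3 = 1.86e-12 m^3
Step 3: d^3 = (3e-6)^3 = 2.70e-17 m^3
Step 4: b = 1.8e-5 * 120e-6 * 1.86e-12 / 2.70e-17
b = 1.49e-04 N*s/m


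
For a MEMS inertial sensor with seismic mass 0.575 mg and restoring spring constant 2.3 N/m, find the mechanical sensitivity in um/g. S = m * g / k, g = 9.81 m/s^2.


Step 1: Convert mass: m = 0.575 mg = 5.75e-07 kg
Step 2: S = m * g / k = 5.75e-07 * 9.81 / 2.3
Step 3: S = 2.45e-06 m/g
Step 4: Convert to um/g: S = 2.452 um/g


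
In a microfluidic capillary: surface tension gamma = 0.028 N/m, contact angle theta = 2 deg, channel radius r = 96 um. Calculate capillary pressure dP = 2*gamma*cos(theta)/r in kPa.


Step 1: cos(2 deg) = 0.9994
Step 2: Convert r to m: r = 96e-6 m
Step 3: dP = 2 * 0.028 * 0.9994 / 96e-6 = 583.0 Pa
Step 4: Convert Pa to kPa (divide by 1000).
dP = 0.58 kPa


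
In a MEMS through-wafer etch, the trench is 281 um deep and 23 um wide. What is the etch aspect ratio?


Step 1: AR = depth / width
Step 2: AR = 281 / 23
AR = 12.2


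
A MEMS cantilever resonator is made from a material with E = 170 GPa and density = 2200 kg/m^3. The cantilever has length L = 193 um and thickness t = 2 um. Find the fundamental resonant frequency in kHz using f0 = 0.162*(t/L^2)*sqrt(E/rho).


Step 1: Convert units to SI.
t_SI = 2e-6 m, L_SI = 193e-6 m
Step 2: Calculate sqrt(E/rho).
sqrt(170e9 / 2200) = 8790.49 m/s
Step 3: Compute f0.
f0 = 0.162 * 2e-6 / (193e-6)^2 * 8790.49 = 76461.6 Hz = 76.46 kHz


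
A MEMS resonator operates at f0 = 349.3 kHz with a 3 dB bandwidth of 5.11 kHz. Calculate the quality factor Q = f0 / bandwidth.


Step 1: Q = f0 / bandwidth
Step 2: Q = 349.3 / 5.11
Q = 68.4


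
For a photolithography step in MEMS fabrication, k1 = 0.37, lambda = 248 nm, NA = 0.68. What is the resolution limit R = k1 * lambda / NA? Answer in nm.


Step 1: Identify values: k1 = 0.37, lambda = 248 nm, NA = 0.68
Step 2: R = k1 * lambda / NA
R = 0.37 * 248 / 0.68
R = 134.9 nm


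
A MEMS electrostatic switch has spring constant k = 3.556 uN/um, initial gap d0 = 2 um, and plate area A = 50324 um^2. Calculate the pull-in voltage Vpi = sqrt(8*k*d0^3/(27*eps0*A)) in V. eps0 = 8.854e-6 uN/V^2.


Step 1: Compute numerator: 8 * k * d0^3 = 8 * 3.556 * 2^3 = 227.584
Step 2: Compute denominator: 27 * eps0 * A = 27 * 8.854e-6 * 50324 = 12.030355
Step 3: Vpi = sqrt(227.584 / 12.030355)
Vpi = 4.35 V


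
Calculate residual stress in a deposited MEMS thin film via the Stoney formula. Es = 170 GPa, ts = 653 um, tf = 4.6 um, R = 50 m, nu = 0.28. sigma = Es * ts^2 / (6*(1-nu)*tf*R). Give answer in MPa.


Step 1: Compute numerator: Es * ts^2 = 170 * 653^2 = 72489530 (GPa*um^2)
Step 2: Compute denominator (R in um): 6*(1-nu)*tf*R = 6*0.72*4.6*50e6 = 993600000.0 (um^2)
Step 3: sigma (GPa) = 72489530 / 993600000.0 = 7.2956e-02 GPa
Step 4: Convert to MPa (x1000): sigma = 73.0 MPa


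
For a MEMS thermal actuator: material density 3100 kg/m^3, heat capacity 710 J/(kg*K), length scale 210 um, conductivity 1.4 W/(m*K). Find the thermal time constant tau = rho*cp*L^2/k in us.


Step 1: Convert L to m: L = 210e-6 m
Step 2: L^2 = (210e-6)^2 = 4.41e-08 m^2
Step 3: tau = 3100 * 710 * 4.41e-08 / 1.4 = 6.93315e-02 s
Step 4: Convert to microseconds (multiply by 1e6).
tau = 69331.5 us


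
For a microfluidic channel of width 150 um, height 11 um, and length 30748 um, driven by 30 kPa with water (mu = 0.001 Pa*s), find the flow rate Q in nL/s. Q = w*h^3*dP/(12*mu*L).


Step 1: Convert all dimensions to SI (meters).
w = 150e-6 m, h = 11e-6 m, L = 30748e-6 m, dP = 30e3 Pa
Step 2: Q = w * h^3 * dP / (12 * mu * L)
Q = 150e-6 * (11e-6)^3 * 30e3 / (12 * 0.001 * 30748e-6) = 1.623276e-11 m^3/s
Step 3: Convert Q from m^3/s to nL/s (1 m^3 = 1e12 nL, so multiply by 1e12).
Q = 16.233 nL/s


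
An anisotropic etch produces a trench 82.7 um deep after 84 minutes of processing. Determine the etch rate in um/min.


Step 1: Etch rate = depth / time
Step 2: rate = 82.7 / 84
rate = 0.985 um/min


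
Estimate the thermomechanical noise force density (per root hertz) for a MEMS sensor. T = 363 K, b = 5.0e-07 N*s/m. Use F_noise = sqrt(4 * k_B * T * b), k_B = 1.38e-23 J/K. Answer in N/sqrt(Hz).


Step 1: Compute 4 * k_B * T * b
= 4 * 1.38e-23 * 363 * 5.0e-07
= 1.0019e-26 N^2/Hz
Step 2: F_noise = sqrt(1.0019e-26)
F_noise = 1.00e-13 N/sqrt(Hz)


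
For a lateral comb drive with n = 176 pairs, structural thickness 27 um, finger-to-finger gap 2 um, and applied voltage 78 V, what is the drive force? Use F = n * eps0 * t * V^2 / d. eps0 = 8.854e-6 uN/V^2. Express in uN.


Step 1: Parameters: n=176, eps0=8.854e-6 uN/V^2, t=27 um, V=78 V, d=2 um
Step 2: V^2 = 6084
Step 3: F = 176 * 8.854e-6 * 27 * 6084 / 2
F = 127.99 uN


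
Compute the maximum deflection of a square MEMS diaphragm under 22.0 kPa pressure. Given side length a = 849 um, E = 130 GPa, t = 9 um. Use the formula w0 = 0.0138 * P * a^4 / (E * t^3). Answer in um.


Step 1: Convert pressure to compatible units (E is in GPa, so P in GPa).
P = 22.0 kPa = 22.0e-6 GPa
Step 2: Compute numerator: 0.0138 * P * a^4.
a^4 = 849^4 = 519554081601
numerator = 0.0138 * 22.0e-6 * 519554081601 = 1.577366e+05
Step 3: Compute denominator: E * t^3 = 130 * 9^3 = 94770
Step 4: w0 = numerator / denominator = 1.577366e+05 / 94770 = 1.6644 um


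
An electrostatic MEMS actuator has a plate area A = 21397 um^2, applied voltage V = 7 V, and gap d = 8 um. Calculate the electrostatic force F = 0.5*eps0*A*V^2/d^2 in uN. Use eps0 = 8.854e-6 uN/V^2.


Step 1: Identify parameters.
eps0 = 8.854e-6 uN/V^2, A = 21397 um^2, V = 7 V, d = 8 um
Step 2: Compute V^2 = 7^2 = 49
Step 3: Compute d^2 = 8^2 = 64
Step 4: F = 0.5 * 8.854e-6 * 21397 * 49 / 64
F = 0.073 uN


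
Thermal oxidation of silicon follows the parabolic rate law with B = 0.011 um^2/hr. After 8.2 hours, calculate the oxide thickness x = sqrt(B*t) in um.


Step 1: Compute B*t = 0.011 * 8.2 = 0.0902
Step 2: x = sqrt(0.0902)
x = 0.3 um


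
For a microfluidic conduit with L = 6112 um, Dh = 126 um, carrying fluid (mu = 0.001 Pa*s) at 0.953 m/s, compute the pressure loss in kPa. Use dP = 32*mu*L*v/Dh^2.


Step 1: Convert to SI: L = 6112e-6 m, Dh = 126e-6 m
Step 2: dP = 32 * 0.001 * 6112e-6 * 0.953 / (126e-6)^2
Step 3: dP = 11740.46 Pa
Step 4: Convert to kPa: dP = 11.74 kPa


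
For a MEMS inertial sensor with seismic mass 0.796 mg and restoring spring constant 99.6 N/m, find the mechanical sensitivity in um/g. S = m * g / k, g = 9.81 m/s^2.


Step 1: Convert mass: m = 0.796 mg = 7.96e-07 kg
Step 2: S = m * g / k = 7.96e-07 * 9.81 / 99.6
Step 3: S = 7.84e-08 m/g
Step 4: Convert to um/g: S = 0.078 um/g


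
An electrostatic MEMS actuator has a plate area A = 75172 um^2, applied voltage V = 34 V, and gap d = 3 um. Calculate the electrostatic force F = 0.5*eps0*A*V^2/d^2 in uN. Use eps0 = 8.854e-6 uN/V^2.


Step 1: Identify parameters.
eps0 = 8.854e-6 uN/V^2, A = 75172 um^2, V = 34 V, d = 3 um
Step 2: Compute V^2 = 34^2 = 1156
Step 3: Compute d^2 = 3^2 = 9
Step 4: F = 0.5 * 8.854e-6 * 75172 * 1156 / 9
F = 42.745 uN


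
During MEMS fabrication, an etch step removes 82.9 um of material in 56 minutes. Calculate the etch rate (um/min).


Step 1: Etch rate = depth / time
Step 2: rate = 82.9 / 56
rate = 1.48 um/min


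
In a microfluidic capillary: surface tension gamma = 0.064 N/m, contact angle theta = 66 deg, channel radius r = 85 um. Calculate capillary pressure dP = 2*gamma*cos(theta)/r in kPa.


Step 1: cos(66 deg) = 0.4067
Step 2: Convert r to m: r = 85e-6 m
Step 3: dP = 2 * 0.064 * 0.4067 / 85e-6 = 612.4 Pa
Step 4: Convert Pa to kPa (divide by 1000).
dP = 0.61 kPa


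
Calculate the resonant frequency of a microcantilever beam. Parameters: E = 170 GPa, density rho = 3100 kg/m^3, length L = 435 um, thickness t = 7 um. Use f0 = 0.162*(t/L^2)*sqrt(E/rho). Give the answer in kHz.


Step 1: Convert units to SI.
t_SI = 7e-6 m, L_SI = 435e-6 m
Step 2: Calculate sqrt(E/rho).
sqrt(170e9 / 3100) = 7405.32 m/s
Step 3: Compute f0.
f0 = 0.162 * 7e-6 / (435e-6)^2 * 7405.32 = 44379.1 Hz = 44.38 kHz


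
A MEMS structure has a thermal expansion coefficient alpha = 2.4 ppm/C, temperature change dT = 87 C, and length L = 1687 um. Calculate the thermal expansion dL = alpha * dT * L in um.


Step 1: Convert CTE: alpha = 2.4 ppm/C = 2.4e-6 /C
Step 2: dL = 2.4e-6 * 87 * 1687
dL = 0.3522 um


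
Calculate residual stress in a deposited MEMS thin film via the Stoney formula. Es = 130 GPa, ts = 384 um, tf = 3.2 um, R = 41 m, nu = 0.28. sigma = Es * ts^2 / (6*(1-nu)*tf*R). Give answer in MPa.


Step 1: Compute numerator: Es * ts^2 = 130 * 384^2 = 19169280 (GPa*um^2)
Step 2: Compute denominator (R in um): 6*(1-nu)*tf*R = 6*0.72*3.2*41e6 = 566784000.0 (um^2)
Step 3: sigma (GPa) = 19169280 / 566784000.0 = 3.3821e-02 GPa
Step 4: Convert to MPa (x1000): sigma = 33.8 MPa


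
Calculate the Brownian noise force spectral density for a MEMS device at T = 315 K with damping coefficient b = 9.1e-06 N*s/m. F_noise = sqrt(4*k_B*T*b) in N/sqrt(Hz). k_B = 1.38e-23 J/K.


Step 1: Compute 4 * k_B * T * b
= 4 * 1.38e-23 * 315 * 9.1e-06
= 1.5823e-25 N^2/Hz
Step 2: F_noise = sqrt(1.5823e-25)
F_noise = 3.98e-13 N/sqrt(Hz)


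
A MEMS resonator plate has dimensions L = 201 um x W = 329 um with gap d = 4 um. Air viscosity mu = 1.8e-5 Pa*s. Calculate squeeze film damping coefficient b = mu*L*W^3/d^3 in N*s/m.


Step 1: Convert to SI.
L = 201e-6 m, W = 329e-6 m, d = 4e-6 m
Step 2: W^3 = (329e-6)^3 = 3.56e-11 m^3
Step 3: d^3 = (4e-6)^3 = 6.40e-17 m^3
Step 4: b = 1.8e-5 * 201e-6 * 3.56e-11 / 6.40e-17
b = 2.01e-03 N*s/m


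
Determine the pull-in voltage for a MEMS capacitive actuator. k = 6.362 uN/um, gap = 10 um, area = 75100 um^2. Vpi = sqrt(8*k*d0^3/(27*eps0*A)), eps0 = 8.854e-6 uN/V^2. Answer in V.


Step 1: Compute numerator: 8 * k * d0^3 = 8 * 6.362 * 10^3 = 50896.0
Step 2: Compute denominator: 27 * eps0 * A = 27 * 8.854e-6 * 75100 = 17.953256
Step 3: Vpi = sqrt(50896.0 / 17.953256)
Vpi = 53.24 V


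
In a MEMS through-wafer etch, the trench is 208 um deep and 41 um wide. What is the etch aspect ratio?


Step 1: AR = depth / width
Step 2: AR = 208 / 41
AR = 5.1


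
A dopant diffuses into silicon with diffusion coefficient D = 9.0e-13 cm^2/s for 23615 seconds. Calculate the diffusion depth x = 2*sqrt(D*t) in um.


Step 1: Compute D*t = 9.0e-13 * 23615 = 2.12535e-08 cm^2
Step 2: sqrt(D*t) = 1.45786e-04 cm
Step 3: x = 2 * 1.45786e-04 cm = 2.91572e-04 cm
Step 4: Convert to um (1 cm = 1e4 um): x = 2.916 um


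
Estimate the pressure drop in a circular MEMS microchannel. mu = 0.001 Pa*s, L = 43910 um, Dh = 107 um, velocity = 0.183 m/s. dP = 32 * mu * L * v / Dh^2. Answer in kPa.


Step 1: Convert to SI: L = 43910e-6 m, Dh = 107e-6 m
Step 2: dP = 32 * 0.001 * 43910e-6 * 0.183 / (107e-6)^2
Step 3: dP = 22459.34 Pa
Step 4: Convert to kPa: dP = 22.46 kPa


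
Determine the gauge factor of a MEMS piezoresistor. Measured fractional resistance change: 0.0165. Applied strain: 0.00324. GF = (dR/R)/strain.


Step 1: Identify values.
dR/R = 0.0165, strain = 0.00324
Step 2: GF = (dR/R) / strain = 0.0165 / 0.00324
GF = 5.1


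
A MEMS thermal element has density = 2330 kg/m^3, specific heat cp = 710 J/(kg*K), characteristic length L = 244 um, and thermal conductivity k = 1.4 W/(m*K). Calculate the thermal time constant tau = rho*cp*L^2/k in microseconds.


Step 1: Convert L to m: L = 244e-6 m
Step 2: L^2 = (244e-6)^2 = 5.9536e-08 m^2
Step 3: tau = 2330 * 710 * 5.9536e-08 / 1.4 = 7.035028914e-02 s
Step 4: Convert to microseconds (multiply by 1e6).
tau = 70350.289 us


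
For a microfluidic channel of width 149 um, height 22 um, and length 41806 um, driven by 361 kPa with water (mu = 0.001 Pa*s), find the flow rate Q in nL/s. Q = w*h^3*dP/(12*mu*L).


Step 1: Convert all dimensions to SI (meters).
w = 149e-6 m, h = 22e-6 m, L = 41806e-6 m, dP = 361e3 Pa
Step 2: Q = w * h^3 * dP / (12 * mu * L)
Q = 149e-6 * (22e-6)^3 * 361e3 / (12 * 0.001 * 41806e-6) = 1.14167279e-09 m^3/s
Step 3: Convert Q from m^3/s to nL/s (1 m^3 = 1e12 nL, so multiply by 1e12).
Q = 1141.673 nL/s


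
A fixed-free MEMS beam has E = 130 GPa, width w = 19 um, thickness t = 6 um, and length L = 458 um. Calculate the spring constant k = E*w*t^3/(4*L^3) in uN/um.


Step 1: Convert E to consistent units (1 GPa = 1000 uN/um^2).
E = 130 GPa = 130000 uN/um^2
Step 2: Compute t^3 = 6^3 = 216
Step 3: Compute L^3 = 458^3 = 96071912
Step 4: k = 130000 * 19 * 216 / (4 * 96071912)
k = 1.3883 uN/um


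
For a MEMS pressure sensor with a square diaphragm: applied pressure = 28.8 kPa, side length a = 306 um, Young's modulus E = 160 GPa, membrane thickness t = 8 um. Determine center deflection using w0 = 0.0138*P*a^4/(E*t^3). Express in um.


Step 1: Convert pressure to compatible units (E is in GPa, so P in GPa).
P = 28.8 kPa = 28.8e-6 GPa
Step 2: Compute numerator: 0.0138 * P * a^4.
a^4 = 306^4 = 8767700496
numerator = 0.0138 * 28.8e-6 * 8767700496 = 3.4846e+03
Step 3: Compute denominator: E * t^3 = 160 * 8^3 = 81920
Step 4: w0 = numerator / denominator = 3.4846e+03 / 81920 = 0.0425 um


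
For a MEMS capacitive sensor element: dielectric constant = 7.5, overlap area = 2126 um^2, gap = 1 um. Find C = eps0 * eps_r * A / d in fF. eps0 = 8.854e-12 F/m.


Step 1: Convert area to m^2: A = 2126e-12 m^2
Step 2: Convert gap to m: d = 1e-6 m
Step 3: C = eps0 * eps_r * A / d
C = 8.854e-12 * 7.5 * 2126e-12 / 1e-6
Step 4: Convert to fF (multiply by 1e15).
C = 141.18 fF


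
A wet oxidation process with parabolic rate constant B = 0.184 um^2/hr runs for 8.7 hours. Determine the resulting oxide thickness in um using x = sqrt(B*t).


Step 1: Compute B*t = 0.184 * 8.7 = 1.6008
Step 2: x = sqrt(1.6008)
x = 1.265 um


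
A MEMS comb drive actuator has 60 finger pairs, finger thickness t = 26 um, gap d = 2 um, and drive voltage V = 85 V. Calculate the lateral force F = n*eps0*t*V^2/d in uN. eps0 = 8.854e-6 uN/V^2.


Step 1: Parameters: n=60, eps0=8.854e-6 uN/V^2, t=26 um, V=85 V, d=2 um
Step 2: V^2 = 7225
Step 3: F = 60 * 8.854e-6 * 26 * 7225 / 2
F = 49.897 uN


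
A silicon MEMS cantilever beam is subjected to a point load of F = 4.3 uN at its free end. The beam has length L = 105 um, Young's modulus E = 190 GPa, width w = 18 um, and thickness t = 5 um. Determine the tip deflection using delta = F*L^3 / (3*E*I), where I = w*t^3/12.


Step 1: Calculate the second moment of area.
I = w * t^3 / 12 = 18 * 5^3 / 12 = 187.5 um^4
Step 2: Convert E to consistent units (1 GPa = 1000 uN/um^2).
E = 190 GPa = 190000 uN/um^2
Step 3: Calculate tip deflection.
delta = F * L^3 / (3 * E * I)
delta = 4.3 * 105^3 / (3 * 190000 * 187.5)
delta = 0.0466 um


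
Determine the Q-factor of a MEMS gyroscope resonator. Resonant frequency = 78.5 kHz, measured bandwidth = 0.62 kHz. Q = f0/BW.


Step 1: Q = f0 / bandwidth
Step 2: Q = 78.5 / 0.62
Q = 126.6


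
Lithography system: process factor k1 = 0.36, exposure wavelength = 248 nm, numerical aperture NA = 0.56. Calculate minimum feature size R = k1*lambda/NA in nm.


Step 1: Identify values: k1 = 0.36, lambda = 248 nm, NA = 0.56
Step 2: R = k1 * lambda / NA
R = 0.36 * 248 / 0.56
R = 159.4 nm


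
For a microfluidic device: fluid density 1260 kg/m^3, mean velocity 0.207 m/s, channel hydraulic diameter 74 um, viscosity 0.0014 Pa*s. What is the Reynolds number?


Step 1: Convert Dh to meters: Dh = 74e-6 m
Step 2: Re = rho * v * Dh / mu
Re = 1260 * 0.207 * 74e-6 / 0.0014
Re = 13.786


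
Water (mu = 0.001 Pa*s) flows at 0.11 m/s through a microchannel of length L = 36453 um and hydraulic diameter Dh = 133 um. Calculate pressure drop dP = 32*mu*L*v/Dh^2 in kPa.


Step 1: Convert to SI: L = 36453e-6 m, Dh = 133e-6 m
Step 2: dP = 32 * 0.001 * 36453e-6 * 0.11 / (133e-6)^2
Step 3: dP = 7253.92 Pa
Step 4: Convert to kPa: dP = 7.25 kPa


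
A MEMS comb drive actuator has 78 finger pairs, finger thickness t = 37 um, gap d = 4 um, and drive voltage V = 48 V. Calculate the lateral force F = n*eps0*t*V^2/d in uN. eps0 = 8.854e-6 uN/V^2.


Step 1: Parameters: n=78, eps0=8.854e-6 uN/V^2, t=37 um, V=48 V, d=4 um
Step 2: V^2 = 2304
Step 3: F = 78 * 8.854e-6 * 37 * 2304 / 4
F = 14.718 uN


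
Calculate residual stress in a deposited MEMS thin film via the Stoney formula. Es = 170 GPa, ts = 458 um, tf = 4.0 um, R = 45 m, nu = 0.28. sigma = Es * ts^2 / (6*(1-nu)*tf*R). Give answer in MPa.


Step 1: Compute numerator: Es * ts^2 = 170 * 458^2 = 35659880 (GPa*um^2)
Step 2: Compute denominator (R in um): 6*(1-nu)*tf*R = 6*0.72*4.0*45e6 = 777600000.0 (um^2)
Step 3: sigma (GPa) = 35659880 / 777600000.0 = 4.5859e-02 GPa
Step 4: Convert to MPa (x1000): sigma = 45.9 MPa


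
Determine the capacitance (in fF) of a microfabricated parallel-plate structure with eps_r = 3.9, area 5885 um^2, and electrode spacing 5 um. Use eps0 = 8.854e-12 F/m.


Step 1: Convert area to m^2: A = 5885e-12 m^2
Step 2: Convert gap to m: d = 5e-6 m
Step 3: C = eps0 * eps_r * A / d
C = 8.854e-12 * 3.9 * 5885e-12 / 5e-6
Step 4: Convert to fF (multiply by 1e15).
C = 40.64 fF


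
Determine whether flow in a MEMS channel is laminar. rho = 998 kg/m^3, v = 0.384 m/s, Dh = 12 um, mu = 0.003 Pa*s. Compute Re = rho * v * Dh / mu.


Step 1: Convert Dh to meters: Dh = 12e-6 m
Step 2: Re = rho * v * Dh / mu
Re = 998 * 0.384 * 12e-6 / 0.003
Re = 1.533
Since Re = 1.533 is below ~2300, the flow is laminar.


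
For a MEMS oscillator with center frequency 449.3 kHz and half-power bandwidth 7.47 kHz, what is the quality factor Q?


Step 1: Q = f0 / bandwidth
Step 2: Q = 449.3 / 7.47
Q = 60.1


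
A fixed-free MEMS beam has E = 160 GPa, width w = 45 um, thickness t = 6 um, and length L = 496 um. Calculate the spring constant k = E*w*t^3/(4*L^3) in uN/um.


Step 1: Convert E to consistent units (1 GPa = 1000 uN/um^2).
E = 160 GPa = 160000 uN/um^2
Step 2: Compute t^3 = 6^3 = 216
Step 3: Compute L^3 = 496^3 = 122023936
Step 4: k = 160000 * 45 * 216 / (4 * 122023936)
k = 3.1863 uN/um


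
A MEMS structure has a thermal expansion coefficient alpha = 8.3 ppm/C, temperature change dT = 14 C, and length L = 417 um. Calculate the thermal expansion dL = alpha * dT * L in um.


Step 1: Convert CTE: alpha = 8.3 ppm/C = 8.3e-6 /C
Step 2: dL = 8.3e-6 * 14 * 417
dL = 0.0485 um


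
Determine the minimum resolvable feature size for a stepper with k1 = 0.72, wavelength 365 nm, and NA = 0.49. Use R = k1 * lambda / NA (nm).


Step 1: Identify values: k1 = 0.72, lambda = 365 nm, NA = 0.49
Step 2: R = k1 * lambda / NA
R = 0.72 * 365 / 0.49
R = 536.3 nm


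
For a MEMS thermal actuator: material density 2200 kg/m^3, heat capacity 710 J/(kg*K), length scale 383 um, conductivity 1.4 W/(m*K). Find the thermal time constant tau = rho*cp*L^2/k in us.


Step 1: Convert L to m: L = 383e-6 m
Step 2: L^2 = (383e-6)^2 = 1.46689e-07 m^2
Step 3: tau = 2200 * 710 * 1.46689e-07 / 1.4 = 1.6366301286e-01 s
Step 4: Convert to microseconds (multiply by 1e6).
tau = 163663.013 us


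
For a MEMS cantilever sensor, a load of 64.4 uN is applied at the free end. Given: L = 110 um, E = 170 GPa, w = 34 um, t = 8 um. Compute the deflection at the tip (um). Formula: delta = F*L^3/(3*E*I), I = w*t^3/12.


Step 1: Calculate the second moment of area.
I = w * t^3 / 12 = 34 * 8^3 / 12 = 1450.6667 um^4
Step 2: Convert E to consistent units (1 GPa = 1000 uN/um^2).
E = 170 GPa = 170000 uN/um^2
Step 3: Calculate tip deflection.
delta = F * L^3 / (3 * E * I)
delta = 64.4 * 110^3 / (3 * 170000 * 1450.6667)
delta = 0.1159 um


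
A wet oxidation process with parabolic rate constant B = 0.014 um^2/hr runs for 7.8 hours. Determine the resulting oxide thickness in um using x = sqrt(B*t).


Step 1: Compute B*t = 0.014 * 7.8 = 0.1092
Step 2: x = sqrt(0.1092)
x = 0.33 um


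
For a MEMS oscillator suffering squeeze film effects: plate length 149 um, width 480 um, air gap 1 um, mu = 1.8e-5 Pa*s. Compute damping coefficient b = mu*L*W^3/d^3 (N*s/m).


Step 1: Convert to SI.
L = 149e-6 m, W = 480e-6 m, d = 1e-6 m
Step 2: W^3 = (480e-6)^3 = 1.11e-10 m^3
Step 3: d^3 = (1e-6)^3 = 1.00e-18 m^3
Step 4: b = 1.8e-5 * 149e-6 * 1.11e-10 / 1.00e-18
b = 2.97e-01 N*s/m


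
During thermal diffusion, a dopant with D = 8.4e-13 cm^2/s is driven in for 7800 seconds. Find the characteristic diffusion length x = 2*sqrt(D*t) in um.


Step 1: Compute D*t = 8.4e-13 * 7800 = 6.552e-09 cm^2
Step 2: sqrt(D*t) = 8.09444e-05 cm
Step 3: x = 2 * 8.09444e-05 cm = 1.618888e-04 cm
Step 4: Convert to um (1 cm = 1e4 um): x = 1.619 um


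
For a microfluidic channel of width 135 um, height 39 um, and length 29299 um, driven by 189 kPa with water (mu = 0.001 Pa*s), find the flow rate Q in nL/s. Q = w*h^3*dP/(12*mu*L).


Step 1: Convert all dimensions to SI (meters).
w = 135e-6 m, h = 39e-6 m, L = 29299e-6 m, dP = 189e3 Pa
Step 2: Q = w * h^3 * dP / (12 * mu * L)
Q = 135e-6 * (39e-6)^3 * 189e3 / (12 * 0.001 * 29299e-6) = 4.3048235e-09 m^3/s
Step 3: Convert Q from m^3/s to nL/s (1 m^3 = 1e12 nL, so multiply by 1e12).
Q = 4304.824 nL/s


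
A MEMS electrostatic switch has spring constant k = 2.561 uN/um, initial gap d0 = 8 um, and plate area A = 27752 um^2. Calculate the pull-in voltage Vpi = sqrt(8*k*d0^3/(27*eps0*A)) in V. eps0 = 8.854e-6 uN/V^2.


Step 1: Compute numerator: 8 * k * d0^3 = 8 * 2.561 * 8^3 = 10489.856
Step 2: Compute denominator: 27 * eps0 * A = 27 * 8.854e-6 * 27752 = 6.634338
Step 3: Vpi = sqrt(10489.856 / 6.634338)
Vpi = 39.76 V


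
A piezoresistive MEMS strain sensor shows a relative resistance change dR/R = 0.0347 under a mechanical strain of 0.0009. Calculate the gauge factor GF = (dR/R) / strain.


Step 1: Identify values.
dR/R = 0.0347, strain = 0.0009
Step 2: GF = (dR/R) / strain = 0.0347 / 0.0009
GF = 38.6


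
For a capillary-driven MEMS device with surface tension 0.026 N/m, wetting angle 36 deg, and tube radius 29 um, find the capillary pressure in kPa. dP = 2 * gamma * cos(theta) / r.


Step 1: cos(36 deg) = 0.809
Step 2: Convert r to m: r = 29e-6 m
Step 3: dP = 2 * 0.026 * 0.809 / 29e-6 = 1450.6 Pa
Step 4: Convert Pa to kPa (divide by 1000).
dP = 1.45 kPa


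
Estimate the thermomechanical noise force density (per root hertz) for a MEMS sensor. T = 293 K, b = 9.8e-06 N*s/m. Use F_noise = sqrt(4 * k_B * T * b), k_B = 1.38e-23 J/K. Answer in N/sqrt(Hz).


Step 1: Compute 4 * k_B * T * b
= 4 * 1.38e-23 * 293 * 9.8e-06
= 1.5850e-25 N^2/Hz
Step 2: F_noise = sqrt(1.5850e-25)
F_noise = 3.98e-13 N/sqrt(Hz)


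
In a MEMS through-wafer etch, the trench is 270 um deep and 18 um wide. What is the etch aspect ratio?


Step 1: AR = depth / width
Step 2: AR = 270 / 18
AR = 15.0


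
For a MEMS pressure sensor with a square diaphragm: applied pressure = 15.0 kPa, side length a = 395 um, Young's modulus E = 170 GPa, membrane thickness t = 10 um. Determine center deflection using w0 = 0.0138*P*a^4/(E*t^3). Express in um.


Step 1: Convert pressure to compatible units (E is in GPa, so P in GPa).
P = 15.0 kPa = 15.0e-6 GPa
Step 2: Compute numerator: 0.0138 * P * a^4.
a^4 = 395^4 = 24343800625
numerator = 0.0138 * 15.0e-6 * 24343800625 = 5.0392e+03
Step 3: Compute denominator: E * t^3 = 170 * 10^3 = 170000
Step 4: w0 = numerator / denominator = 5.0392e+03 / 170000 = 0.0296 um


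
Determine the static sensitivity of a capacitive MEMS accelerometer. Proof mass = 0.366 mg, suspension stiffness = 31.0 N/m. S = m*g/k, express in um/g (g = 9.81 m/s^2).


Step 1: Convert mass: m = 0.366 mg = 3.66e-07 kg
Step 2: S = m * g / k = 3.66e-07 * 9.81 / 31.0
Step 3: S = 1.16e-07 m/g
Step 4: Convert to um/g: S = 0.116 um/g


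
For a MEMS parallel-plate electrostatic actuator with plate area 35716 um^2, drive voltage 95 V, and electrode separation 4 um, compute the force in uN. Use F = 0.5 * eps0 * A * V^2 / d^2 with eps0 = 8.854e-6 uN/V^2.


Step 1: Identify parameters.
eps0 = 8.854e-6 uN/V^2, A = 35716 um^2, V = 95 V, d = 4 um
Step 2: Compute V^2 = 95^2 = 9025
Step 3: Compute d^2 = 4^2 = 16
Step 4: F = 0.5 * 8.854e-6 * 35716 * 9025 / 16
F = 89.187 uN


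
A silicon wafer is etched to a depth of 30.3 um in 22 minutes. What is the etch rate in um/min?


Step 1: Etch rate = depth / time
Step 2: rate = 30.3 / 22
rate = 1.377 um/min


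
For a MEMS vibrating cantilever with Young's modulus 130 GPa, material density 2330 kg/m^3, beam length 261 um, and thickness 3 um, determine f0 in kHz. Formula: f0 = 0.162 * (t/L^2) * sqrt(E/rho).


Step 1: Convert units to SI.
t_SI = 3e-6 m, L_SI = 261e-6 m
Step 2: Calculate sqrt(E/rho).
sqrt(130e9 / 2330) = 7469.54 m/s
Step 3: Compute f0.
f0 = 0.162 * 3e-6 / (261e-6)^2 * 7469.54 = 53290.4 Hz = 53.29 kHz


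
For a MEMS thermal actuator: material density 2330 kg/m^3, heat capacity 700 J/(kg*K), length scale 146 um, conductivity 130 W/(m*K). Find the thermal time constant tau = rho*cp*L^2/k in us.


Step 1: Convert L to m: L = 146e-6 m
Step 2: L^2 = (146e-6)^2 = 2.1316e-08 m^2
Step 3: tau = 2330 * 700 * 2.1316e-08 / 130 = 2.6743382e-04 s
Step 4: Convert to microseconds (multiply by 1e6).
tau = 267.434 us


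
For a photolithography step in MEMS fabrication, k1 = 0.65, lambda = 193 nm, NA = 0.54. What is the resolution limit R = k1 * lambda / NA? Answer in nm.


Step 1: Identify values: k1 = 0.65, lambda = 193 nm, NA = 0.54
Step 2: R = k1 * lambda / NA
R = 0.65 * 193 / 0.54
R = 232.3 nm


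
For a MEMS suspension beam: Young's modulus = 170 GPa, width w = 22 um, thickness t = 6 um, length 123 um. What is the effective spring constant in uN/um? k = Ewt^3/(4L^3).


Step 1: Convert E to consistent units (1 GPa = 1000 uN/um^2).
E = 170 GPa = 170000 uN/um^2
Step 2: Compute t^3 = 6^3 = 216
Step 3: Compute L^3 = 123^3 = 1860867
Step 4: k = 170000 * 22 * 216 / (4 * 1860867)
k = 108.5301 uN/um


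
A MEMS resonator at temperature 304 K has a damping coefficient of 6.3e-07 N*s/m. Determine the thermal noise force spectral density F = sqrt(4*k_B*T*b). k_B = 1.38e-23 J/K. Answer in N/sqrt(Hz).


Step 1: Compute 4 * k_B * T * b
= 4 * 1.38e-23 * 304 * 6.3e-07
= 1.0572e-26 N^2/Hz
Step 2: F_noise = sqrt(1.0572e-26)
F_noise = 1.03e-13 N/sqrt(Hz)


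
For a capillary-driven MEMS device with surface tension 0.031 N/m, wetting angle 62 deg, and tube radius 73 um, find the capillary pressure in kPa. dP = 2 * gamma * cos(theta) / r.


Step 1: cos(62 deg) = 0.4695
Step 2: Convert r to m: r = 73e-6 m
Step 3: dP = 2 * 0.031 * 0.4695 / 73e-6 = 398.8 Pa
Step 4: Convert Pa to kPa (divide by 1000).
dP = 0.4 kPa


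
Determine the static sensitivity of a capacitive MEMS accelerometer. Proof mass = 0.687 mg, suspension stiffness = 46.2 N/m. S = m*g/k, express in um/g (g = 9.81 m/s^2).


Step 1: Convert mass: m = 0.687 mg = 6.87e-07 kg
Step 2: S = m * g / k = 6.87e-07 * 9.81 / 46.2
Step 3: S = 1.46e-07 m/g
Step 4: Convert to um/g: S = 0.146 um/g


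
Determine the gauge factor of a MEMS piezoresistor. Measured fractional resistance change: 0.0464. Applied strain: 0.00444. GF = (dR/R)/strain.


Step 1: Identify values.
dR/R = 0.0464, strain = 0.00444
Step 2: GF = (dR/R) / strain = 0.0464 / 0.00444
GF = 10.5


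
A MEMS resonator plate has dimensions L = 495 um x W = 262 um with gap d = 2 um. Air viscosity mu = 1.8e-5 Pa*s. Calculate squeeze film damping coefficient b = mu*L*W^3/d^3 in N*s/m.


Step 1: Convert to SI.
L = 495e-6 m, W = 262e-6 m, d = 2e-6 m
Step 2: W^3 = (262e-6)^3 = 1.80e-11 m^3
Step 3: d^3 = (2e-6)^3 = 8.00e-18 m^3
Step 4: b = 1.8e-5 * 495e-6 * 1.80e-11 / 8.00e-18
b = 2.00e-02 N*s/m


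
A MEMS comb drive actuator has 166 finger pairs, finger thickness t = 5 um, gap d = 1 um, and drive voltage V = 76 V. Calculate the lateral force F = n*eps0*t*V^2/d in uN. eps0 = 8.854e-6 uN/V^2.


Step 1: Parameters: n=166, eps0=8.854e-6 uN/V^2, t=5 um, V=76 V, d=1 um
Step 2: V^2 = 5776
Step 3: F = 166 * 8.854e-6 * 5 * 5776 / 1
F = 42.447 uN


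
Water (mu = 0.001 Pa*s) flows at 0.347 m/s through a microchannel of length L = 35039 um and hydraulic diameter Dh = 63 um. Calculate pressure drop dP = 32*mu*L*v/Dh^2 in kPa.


Step 1: Convert to SI: L = 35039e-6 m, Dh = 63e-6 m
Step 2: dP = 32 * 0.001 * 35039e-6 * 0.347 / (63e-6)^2
Step 3: dP = 98027.98 Pa
Step 4: Convert to kPa: dP = 98.03 kPa


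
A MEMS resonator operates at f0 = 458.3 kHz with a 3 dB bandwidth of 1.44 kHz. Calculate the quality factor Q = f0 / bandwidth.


Step 1: Q = f0 / bandwidth
Step 2: Q = 458.3 / 1.44
Q = 318.3


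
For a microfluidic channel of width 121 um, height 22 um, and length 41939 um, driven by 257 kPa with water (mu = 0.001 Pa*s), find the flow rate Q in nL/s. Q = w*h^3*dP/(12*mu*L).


Step 1: Convert all dimensions to SI (meters).
w = 121e-6 m, h = 22e-6 m, L = 41939e-6 m, dP = 257e3 Pa
Step 2: Q = w * h^3 * dP / (12 * mu * L)
Q = 121e-6 * (22e-6)^3 * 257e3 / (12 * 0.001 * 41939e-6) = 6.5794141e-10 m^3/s
Step 3: Convert Q from m^3/s to nL/s (1 m^3 = 1e12 nL, so multiply by 1e12).
Q = 657.941 nL/s


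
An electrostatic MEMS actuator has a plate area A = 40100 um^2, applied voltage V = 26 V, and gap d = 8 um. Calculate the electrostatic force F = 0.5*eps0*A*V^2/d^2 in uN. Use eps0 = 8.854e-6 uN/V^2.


Step 1: Identify parameters.
eps0 = 8.854e-6 uN/V^2, A = 40100 um^2, V = 26 V, d = 8 um
Step 2: Compute V^2 = 26^2 = 676
Step 3: Compute d^2 = 8^2 = 64
Step 4: F = 0.5 * 8.854e-6 * 40100 * 676 / 64
F = 1.875 uN


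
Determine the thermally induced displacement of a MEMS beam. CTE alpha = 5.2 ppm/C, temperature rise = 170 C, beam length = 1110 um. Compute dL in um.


Step 1: Convert CTE: alpha = 5.2 ppm/C = 5.2e-6 /C
Step 2: dL = 5.2e-6 * 170 * 1110
dL = 0.9812 um


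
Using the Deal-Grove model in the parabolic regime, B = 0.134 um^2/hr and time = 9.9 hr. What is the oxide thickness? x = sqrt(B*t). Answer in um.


Step 1: Compute B*t = 0.134 * 9.9 = 1.3266
Step 2: x = sqrt(1.3266)
x = 1.152 um


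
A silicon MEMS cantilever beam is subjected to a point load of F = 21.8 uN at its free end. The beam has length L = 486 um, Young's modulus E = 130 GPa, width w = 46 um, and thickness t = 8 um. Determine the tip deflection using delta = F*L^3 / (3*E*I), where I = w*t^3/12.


Step 1: Calculate the second moment of area.
I = w * t^3 / 12 = 46 * 8^3 / 12 = 1962.6667 um^4
Step 2: Convert E to consistent units (1 GPa = 1000 uN/um^2).
E = 130 GPa = 130000 uN/um^2
Step 3: Calculate tip deflection.
delta = F * L^3 / (3 * E * I)
delta = 21.8 * 486^3 / (3 * 130000 * 1962.6667)
delta = 3.2693 um


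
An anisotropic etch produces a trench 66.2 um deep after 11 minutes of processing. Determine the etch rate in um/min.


Step 1: Etch rate = depth / time
Step 2: rate = 66.2 / 11
rate = 6.018 um/min


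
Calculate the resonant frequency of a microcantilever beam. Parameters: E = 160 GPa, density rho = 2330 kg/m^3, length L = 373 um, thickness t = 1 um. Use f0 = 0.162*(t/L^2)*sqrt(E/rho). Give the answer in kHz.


Step 1: Convert units to SI.
t_SI = 1e-6 m, L_SI = 373e-6 m
Step 2: Calculate sqrt(E/rho).
sqrt(160e9 / 2330) = 8286.71 m/s
Step 3: Compute f0.
f0 = 0.162 * 1e-6 / (373e-6)^2 * 8286.71 = 9648.9 Hz = 9.65 kHz


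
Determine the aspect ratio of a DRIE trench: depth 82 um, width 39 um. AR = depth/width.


Step 1: AR = depth / width
Step 2: AR = 82 / 39
AR = 2.1


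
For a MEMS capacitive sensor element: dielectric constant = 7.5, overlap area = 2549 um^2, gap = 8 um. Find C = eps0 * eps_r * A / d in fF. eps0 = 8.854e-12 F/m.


Step 1: Convert area to m^2: A = 2549e-12 m^2
Step 2: Convert gap to m: d = 8e-6 m
Step 3: C = eps0 * eps_r * A / d
C = 8.854e-12 * 7.5 * 2549e-12 / 8e-6
Step 4: Convert to fF (multiply by 1e15).
C = 21.16 fF


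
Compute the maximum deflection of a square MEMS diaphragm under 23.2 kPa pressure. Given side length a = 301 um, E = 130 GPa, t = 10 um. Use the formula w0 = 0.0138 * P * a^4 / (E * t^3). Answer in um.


Step 1: Convert pressure to compatible units (E is in GPa, so P in GPa).
P = 23.2 kPa = 23.2e-6 GPa
Step 2: Compute numerator: 0.0138 * P * a^4.
a^4 = 301^4 = 8208541201
numerator = 0.0138 * 23.2e-6 * 8208541201 = 2.628e+03
Step 3: Compute denominator: E * t^3 = 130 * 10^3 = 130000
Step 4: w0 = numerator / denominator = 2.628e+03 / 130000 = 0.0202 um
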